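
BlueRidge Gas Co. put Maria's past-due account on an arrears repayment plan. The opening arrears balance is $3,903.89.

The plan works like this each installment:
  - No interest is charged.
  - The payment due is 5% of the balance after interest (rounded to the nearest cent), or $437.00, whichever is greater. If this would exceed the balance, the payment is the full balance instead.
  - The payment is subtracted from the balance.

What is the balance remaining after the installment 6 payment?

$1,281.89

Installment 1: $3,903.89 − $437.00 → $3,466.89
Installment 2: $3,466.89 − $437.00 → $3,029.89
Installment 3: $3,029.89 − $437.00 → $2,592.89
Installment 4: $2,592.89 − $437.00 → $2,155.89
Installment 5: $2,155.89 − $437.00 → $1,718.89
Installment 6: $1,718.89 − $437.00 → $1,281.89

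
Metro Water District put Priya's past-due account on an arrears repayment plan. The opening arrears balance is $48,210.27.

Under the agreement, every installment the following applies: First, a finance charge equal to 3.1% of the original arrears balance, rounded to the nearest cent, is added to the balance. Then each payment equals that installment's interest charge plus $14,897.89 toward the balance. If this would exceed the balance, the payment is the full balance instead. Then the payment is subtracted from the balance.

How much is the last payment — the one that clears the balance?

Installment 1: $48,210.27 +$1,494.52 interest = $49,704.79; pay $16,392.41 → $33,312.38
Installment 2: $33,312.38 +$1,494.52 interest = $34,806.90; pay $16,392.41 → $18,414.49
Installment 3: $18,414.49 +$1,494.52 interest = $19,909.01; pay $16,392.41 → $3,516.60
Installment 4: $3,516.60 +$1,494.52 interest = $5,011.12; pay $5,011.12 → $0.00

$5,011.12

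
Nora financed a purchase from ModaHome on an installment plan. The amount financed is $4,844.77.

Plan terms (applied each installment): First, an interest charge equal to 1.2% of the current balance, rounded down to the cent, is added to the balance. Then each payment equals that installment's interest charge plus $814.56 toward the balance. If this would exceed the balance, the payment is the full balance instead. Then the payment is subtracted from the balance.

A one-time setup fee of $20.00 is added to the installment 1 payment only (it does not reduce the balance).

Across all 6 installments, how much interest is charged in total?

Installment 1: $4,844.77 +$58.13 interest = $4,902.90; pay $872.69 (+ $20.00 fee) → $4,030.21
Installment 2: $4,030.21 +$48.36 interest = $4,078.57; pay $862.92 → $3,215.65
Installment 3: $3,215.65 +$38.58 interest = $3,254.23; pay $853.14 → $2,401.09
Installment 4: $2,401.09 +$28.81 interest = $2,429.90; pay $843.37 → $1,586.53
Installment 5: $1,586.53 +$19.03 interest = $1,605.56; pay $833.59 → $771.97
Installment 6: $771.97 +$9.26 interest = $781.23; pay $781.23 → $0.00
Total interest: $58.13 + $48.36 + $38.58 + $28.81 + $19.03 + $9.26 = $202.17

$202.17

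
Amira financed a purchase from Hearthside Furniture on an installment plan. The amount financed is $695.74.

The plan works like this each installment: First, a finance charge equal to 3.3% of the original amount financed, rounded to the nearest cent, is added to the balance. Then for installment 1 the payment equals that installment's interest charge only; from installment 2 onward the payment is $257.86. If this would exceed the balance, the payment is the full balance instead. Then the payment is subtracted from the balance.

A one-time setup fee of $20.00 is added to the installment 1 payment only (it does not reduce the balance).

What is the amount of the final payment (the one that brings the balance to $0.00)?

$248.90

Installment 1: $695.74 +$22.96 interest = $718.70; pay $22.96 (+ $20.00 fee) → $695.74
Installment 2: $695.74 +$22.96 interest = $718.70; pay $257.86 → $460.84
Installment 3: $460.84 +$22.96 interest = $483.80; pay $257.86 → $225.94
Installment 4: $225.94 +$22.96 interest = $248.90; pay $248.90 → $0.00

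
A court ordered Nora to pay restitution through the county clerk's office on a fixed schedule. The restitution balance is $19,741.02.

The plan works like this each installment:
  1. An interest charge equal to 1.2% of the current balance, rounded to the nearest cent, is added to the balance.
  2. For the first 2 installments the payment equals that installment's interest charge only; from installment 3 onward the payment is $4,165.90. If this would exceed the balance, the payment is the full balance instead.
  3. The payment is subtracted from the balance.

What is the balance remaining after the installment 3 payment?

Installment 1: opening $19,741.02; interest $236.89 → $19,977.91; payment $236.89; balance $19,741.02
Installment 2: opening $19,741.02; interest $236.89 → $19,977.91; payment $236.89; balance $19,741.02
Installment 3: opening $19,741.02; interest $236.89 → $19,977.91; payment $4,165.90; balance $15,812.01

$15,812.01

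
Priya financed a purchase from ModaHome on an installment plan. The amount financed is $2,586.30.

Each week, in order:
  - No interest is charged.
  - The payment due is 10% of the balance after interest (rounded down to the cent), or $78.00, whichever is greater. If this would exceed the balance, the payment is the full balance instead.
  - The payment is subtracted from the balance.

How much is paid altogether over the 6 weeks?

$1,211.82

# | Opening | Payment | End bal
1 | $2,586.30 | $258.63 | $2,327.67
2 | $2,327.67 | $232.76 | $2,094.91
3 | $2,094.91 | $209.49 | $1,885.42
4 | $1,885.42 | $188.54 | $1,696.88
5 | $1,696.88 | $169.68 | $1,527.20
6 | $1,527.20 | $152.72 | $1,374.48
Total paid: $1,211.82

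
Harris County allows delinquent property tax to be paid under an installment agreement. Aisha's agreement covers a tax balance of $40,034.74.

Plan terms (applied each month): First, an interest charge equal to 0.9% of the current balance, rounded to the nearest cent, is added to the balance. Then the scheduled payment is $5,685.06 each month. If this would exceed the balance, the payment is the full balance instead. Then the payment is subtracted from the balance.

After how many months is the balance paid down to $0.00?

8

Month 1: opening $40,034.74; interest $360.31 → $40,395.05; payment $5,685.06; balance $34,709.99
Month 2: opening $34,709.99; interest $312.39 → $35,022.38; payment $5,685.06; balance $29,337.32
Month 3: opening $29,337.32; interest $264.04 → $29,601.36; payment $5,685.06; balance $23,916.30
Month 4: opening $23,916.30; interest $215.25 → $24,131.55; payment $5,685.06; balance $18,446.49
Month 5: opening $18,446.49; interest $166.02 → $18,612.51; payment $5,685.06; balance $12,927.45
Month 6: opening $12,927.45; interest $116.35 → $13,043.80; payment $5,685.06; balance $7,358.74
Month 7: opening $7,358.74; interest $66.23 → $7,424.97; payment $5,685.06; balance $1,739.91
Month 8: opening $1,739.91; interest $15.66 → $1,755.57; payment $1,755.57; balance $0.00
Balance reaches $0.00 in month 8.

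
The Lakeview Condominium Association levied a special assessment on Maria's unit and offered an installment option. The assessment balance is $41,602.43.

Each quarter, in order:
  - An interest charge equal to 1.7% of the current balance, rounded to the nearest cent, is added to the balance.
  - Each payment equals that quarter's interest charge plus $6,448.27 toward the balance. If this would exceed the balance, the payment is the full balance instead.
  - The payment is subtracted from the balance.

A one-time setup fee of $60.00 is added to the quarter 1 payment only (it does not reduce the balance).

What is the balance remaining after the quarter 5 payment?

$9,361.08

Quarter 1: $41,602.43 +$707.24 interest = $42,309.67; pay $7,155.51 (+ $60.00 fee) → $35,154.16
Quarter 2: $35,154.16 +$597.62 interest = $35,751.78; pay $7,045.89 → $28,705.89
Quarter 3: $28,705.89 +$488.00 interest = $29,193.89; pay $6,936.27 → $22,257.62
Quarter 4: $22,257.62 +$378.38 interest = $22,636.00; pay $6,826.65 → $15,809.35
Quarter 5: $15,809.35 +$268.76 interest = $16,078.11; pay $6,717.03 → $9,361.08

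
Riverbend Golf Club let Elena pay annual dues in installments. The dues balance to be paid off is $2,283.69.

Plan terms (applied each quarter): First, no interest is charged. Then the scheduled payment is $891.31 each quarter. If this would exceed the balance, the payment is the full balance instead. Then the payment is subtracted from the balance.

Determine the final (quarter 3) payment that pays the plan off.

$501.07

# | Opening | Payment | End bal
1 | $2,283.69 | $891.31 | $1,392.38
2 | $1,392.38 | $891.31 | $501.07
3 | $501.07 | $501.07 | $0.00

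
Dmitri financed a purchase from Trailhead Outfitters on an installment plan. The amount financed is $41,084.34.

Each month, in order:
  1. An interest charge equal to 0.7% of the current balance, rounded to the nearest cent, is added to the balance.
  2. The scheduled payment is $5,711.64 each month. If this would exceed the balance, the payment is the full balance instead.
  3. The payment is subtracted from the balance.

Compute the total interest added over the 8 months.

$1,222.60

Month 1: opening $41,084.34; interest $287.59 → $41,371.93; payment $5,711.64; balance $35,660.29
Month 2: opening $35,660.29; interest $249.62 → $35,909.91; payment $5,711.64; balance $30,198.27
Month 3: opening $30,198.27; interest $211.39 → $30,409.66; payment $5,711.64; balance $24,698.02
Month 4: opening $24,698.02; interest $172.89 → $24,870.91; payment $5,711.64; balance $19,159.27
Month 5: opening $19,159.27; interest $134.11 → $19,293.38; payment $5,711.64; balance $13,581.74
Month 6: opening $13,581.74; interest $95.07 → $13,676.81; payment $5,711.64; balance $7,965.17
Month 7: opening $7,965.17; interest $55.76 → $8,020.93; payment $5,711.64; balance $2,309.29
Month 8: opening $2,309.29; interest $16.17 → $2,325.46; payment $2,325.46; balance $0.00
Total interest: $287.59 + $249.62 + $211.39 + $172.89 + $134.11 + $95.07 + $55.76 + $16.17 = $1,222.60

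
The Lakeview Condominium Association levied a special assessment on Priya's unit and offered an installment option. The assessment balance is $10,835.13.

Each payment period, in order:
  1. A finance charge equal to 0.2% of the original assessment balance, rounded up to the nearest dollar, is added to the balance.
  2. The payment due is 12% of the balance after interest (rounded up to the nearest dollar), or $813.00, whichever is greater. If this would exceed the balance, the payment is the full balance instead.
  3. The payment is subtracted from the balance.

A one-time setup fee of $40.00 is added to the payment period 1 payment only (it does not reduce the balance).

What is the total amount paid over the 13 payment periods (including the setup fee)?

$11,161.13

# | Opening | Interest | Payment | Fee | End bal
1 | $10,835.13 | $22.00 | $1,303.00 | $40.00 | $9,554.13
2 | $9,554.13 | $22.00 | $1,150.00 | — | $8,426.13
3 | $8,426.13 | $22.00 | $1,014.00 | — | $7,434.13
4 | $7,434.13 | $22.00 | $895.00 | — | $6,561.13
5 | $6,561.13 | $22.00 | $813.00 | — | $5,770.13
6 | $5,770.13 | $22.00 | $813.00 | — | $4,979.13
7 | $4,979.13 | $22.00 | $813.00 | — | $4,188.13
8 | $4,188.13 | $22.00 | $813.00 | — | $3,397.13
9 | $3,397.13 | $22.00 | $813.00 | — | $2,606.13
10 | $2,606.13 | $22.00 | $813.00 | — | $1,815.13
11 | $1,815.13 | $22.00 | $813.00 | — | $1,024.13
12 | $1,024.13 | $22.00 | $813.00 | — | $233.13
13 | $233.13 | $22.00 | $255.13 | — | $0.00
Total paid: $11,161.13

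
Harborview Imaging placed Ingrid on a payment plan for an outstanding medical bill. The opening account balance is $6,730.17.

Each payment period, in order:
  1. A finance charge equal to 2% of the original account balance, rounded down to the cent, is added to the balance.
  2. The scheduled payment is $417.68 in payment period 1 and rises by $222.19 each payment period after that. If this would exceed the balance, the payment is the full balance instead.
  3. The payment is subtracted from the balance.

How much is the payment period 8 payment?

Payment period 1: opening $6,730.17; interest $134.60 → $6,864.77; payment $417.68; balance $6,447.09
Payment period 2: opening $6,447.09; interest $134.60 → $6,581.69; payment $639.87; balance $5,941.82
Payment period 3: opening $5,941.82; interest $134.60 → $6,076.42; payment $862.06; balance $5,214.36
Payment period 4: opening $5,214.36; interest $134.60 → $5,348.96; payment $1,084.25; balance $4,264.71
Payment period 5: opening $4,264.71; interest $134.60 → $4,399.31; payment $1,306.44; balance $3,092.87
Payment period 6: opening $3,092.87; interest $134.60 → $3,227.47; payment $1,528.63; balance $1,698.84
Payment period 7: opening $1,698.84; interest $134.60 → $1,833.44; payment $1,750.82; balance $82.62
Payment period 8: opening $82.62; interest $134.60 → $217.22; payment $217.22; balance $0.00

$217.22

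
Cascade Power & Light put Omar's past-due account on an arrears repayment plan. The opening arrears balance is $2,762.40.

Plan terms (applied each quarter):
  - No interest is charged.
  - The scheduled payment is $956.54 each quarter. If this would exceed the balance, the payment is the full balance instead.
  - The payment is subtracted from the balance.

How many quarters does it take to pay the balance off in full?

Quarter 1: opening $2,762.40; payment $956.54; balance $1,805.86
Quarter 2: opening $1,805.86; payment $956.54; balance $849.32
Quarter 3: opening $849.32; payment $849.32; balance $0.00
Balance reaches $0.00 in quarter 3.

3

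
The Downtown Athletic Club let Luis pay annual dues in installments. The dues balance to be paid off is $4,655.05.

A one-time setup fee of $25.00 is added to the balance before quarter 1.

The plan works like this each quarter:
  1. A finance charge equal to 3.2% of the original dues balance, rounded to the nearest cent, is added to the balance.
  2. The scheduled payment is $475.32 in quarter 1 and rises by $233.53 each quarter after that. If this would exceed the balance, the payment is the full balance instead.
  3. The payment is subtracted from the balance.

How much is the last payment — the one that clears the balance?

# | Opening | Interest | Payment | End bal
1 | $4,680.05 | $148.96 | $475.32 | $4,353.69
2 | $4,353.69 | $148.96 | $708.85 | $3,793.80
3 | $3,793.80 | $148.96 | $942.38 | $3,000.38
4 | $3,000.38 | $148.96 | $1,175.91 | $1,973.43
5 | $1,973.43 | $148.96 | $1,409.44 | $712.95
6 | $712.95 | $148.96 | $861.91 | $0.00

$861.91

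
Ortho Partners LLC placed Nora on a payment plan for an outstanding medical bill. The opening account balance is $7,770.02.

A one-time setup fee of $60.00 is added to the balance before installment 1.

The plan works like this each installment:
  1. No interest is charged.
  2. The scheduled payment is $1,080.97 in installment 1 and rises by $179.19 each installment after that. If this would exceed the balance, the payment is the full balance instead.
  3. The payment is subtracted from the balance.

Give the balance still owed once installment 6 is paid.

$0.00

# | Opening | Payment | End bal
1 | $7,830.02 | $1,080.97 | $6,749.05
2 | $6,749.05 | $1,260.16 | $5,488.89
3 | $5,488.89 | $1,439.35 | $4,049.54
4 | $4,049.54 | $1,618.54 | $2,431.00
5 | $2,431.00 | $1,797.73 | $633.27
6 | $633.27 | $633.27 | $0.00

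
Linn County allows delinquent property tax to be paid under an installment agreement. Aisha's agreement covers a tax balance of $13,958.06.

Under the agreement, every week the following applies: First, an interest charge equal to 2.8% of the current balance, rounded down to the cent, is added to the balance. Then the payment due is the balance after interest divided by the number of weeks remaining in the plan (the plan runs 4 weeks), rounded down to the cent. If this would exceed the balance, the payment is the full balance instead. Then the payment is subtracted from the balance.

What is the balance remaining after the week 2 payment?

Week 1: $13,958.06 +$390.82 interest = $14,348.88; pay $3,587.22 → $10,761.66
Week 2: $10,761.66 +$301.32 interest = $11,062.98; pay $3,687.66 → $7,375.32

$7,375.32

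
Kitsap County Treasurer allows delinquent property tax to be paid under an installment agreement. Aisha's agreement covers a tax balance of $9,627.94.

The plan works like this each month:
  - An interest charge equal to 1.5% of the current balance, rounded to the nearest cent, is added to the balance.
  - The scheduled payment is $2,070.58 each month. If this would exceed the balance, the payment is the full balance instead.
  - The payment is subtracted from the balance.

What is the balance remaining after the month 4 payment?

$1,748.21

# | Opening | Interest | Payment | End bal
1 | $9,627.94 | $144.42 | $2,070.58 | $7,701.78
2 | $7,701.78 | $115.53 | $2,070.58 | $5,746.73
3 | $5,746.73 | $86.20 | $2,070.58 | $3,762.35
4 | $3,762.35 | $56.44 | $2,070.58 | $1,748.21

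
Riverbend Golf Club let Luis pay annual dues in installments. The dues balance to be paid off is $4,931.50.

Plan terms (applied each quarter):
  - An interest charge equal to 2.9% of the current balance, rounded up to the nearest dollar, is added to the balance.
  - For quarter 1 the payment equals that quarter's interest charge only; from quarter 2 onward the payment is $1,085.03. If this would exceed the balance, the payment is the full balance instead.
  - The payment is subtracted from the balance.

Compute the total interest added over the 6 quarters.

$580.00

# | Opening | Interest | Payment | End bal
1 | $4,931.50 | $144.00 | $144.00 | $4,931.50
2 | $4,931.50 | $144.00 | $1,085.03 | $3,990.47
3 | $3,990.47 | $116.00 | $1,085.03 | $3,021.44
4 | $3,021.44 | $88.00 | $1,085.03 | $2,024.41
5 | $2,024.41 | $59.00 | $1,085.03 | $998.38
6 | $998.38 | $29.00 | $1,027.38 | $0.00
Total interest: $144.00 + $144.00 + $116.00 + $88.00 + $59.00 + $29.00 = $580.00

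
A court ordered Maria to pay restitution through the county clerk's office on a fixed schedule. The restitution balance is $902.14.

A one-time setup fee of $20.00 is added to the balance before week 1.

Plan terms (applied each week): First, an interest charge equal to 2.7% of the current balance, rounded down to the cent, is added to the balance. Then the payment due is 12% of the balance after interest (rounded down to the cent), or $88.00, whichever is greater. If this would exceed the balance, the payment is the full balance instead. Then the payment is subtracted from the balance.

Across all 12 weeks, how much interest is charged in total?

$160.94

Week 1: opening $922.14; interest $24.89 → $947.03; payment $113.64; balance $833.39
Week 2: opening $833.39; interest $22.50 → $855.89; payment $102.70; balance $753.19
Week 3: opening $753.19; interest $20.33 → $773.52; payment $92.82; balance $680.70
Week 4: opening $680.70; interest $18.37 → $699.07; payment $88.00; balance $611.07
Week 5: opening $611.07; interest $16.49 → $627.56; payment $88.00; balance $539.56
Week 6: opening $539.56; interest $14.56 → $554.12; payment $88.00; balance $466.12
Week 7: opening $466.12; interest $12.58 → $478.70; payment $88.00; balance $390.70
Week 8: opening $390.70; interest $10.54 → $401.24; payment $88.00; balance $313.24
Week 9: opening $313.24; interest $8.45 → $321.69; payment $88.00; balance $233.69
Week 10: opening $233.69; interest $6.30 → $239.99; payment $88.00; balance $151.99
Week 11: opening $151.99; interest $4.10 → $156.09; payment $88.00; balance $68.09
Week 12: opening $68.09; interest $1.83 → $69.92; payment $69.92; balance $0.00
Total interest: $24.89 + $22.50 + $20.33 + $18.37 + $16.49 + $14.56 + $12.58 + $10.54 + $8.45 + $6.30 + $4.10 + $1.83 = $160.94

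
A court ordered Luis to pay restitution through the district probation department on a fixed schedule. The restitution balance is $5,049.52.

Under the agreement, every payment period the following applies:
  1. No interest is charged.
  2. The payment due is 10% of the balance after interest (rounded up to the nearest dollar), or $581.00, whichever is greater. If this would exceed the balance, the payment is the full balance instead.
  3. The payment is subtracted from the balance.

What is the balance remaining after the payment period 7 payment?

Payment period 1: opening $5,049.52; payment $581.00; balance $4,468.52
Payment period 2: opening $4,468.52; payment $581.00; balance $3,887.52
Payment period 3: opening $3,887.52; payment $581.00; balance $3,306.52
Payment period 4: opening $3,306.52; payment $581.00; balance $2,725.52
Payment period 5: opening $2,725.52; payment $581.00; balance $2,144.52
Payment period 6: opening $2,144.52; payment $581.00; balance $1,563.52
Payment period 7: opening $1,563.52; payment $581.00; balance $982.52

$982.52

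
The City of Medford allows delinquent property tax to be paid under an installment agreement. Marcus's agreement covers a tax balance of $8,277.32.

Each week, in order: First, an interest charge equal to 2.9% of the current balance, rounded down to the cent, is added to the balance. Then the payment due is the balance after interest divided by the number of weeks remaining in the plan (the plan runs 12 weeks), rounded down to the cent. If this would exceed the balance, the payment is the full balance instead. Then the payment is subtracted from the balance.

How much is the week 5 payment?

$795.76

Week 1: $8,277.32 +$240.04 interest = $8,517.36; pay $709.78 → $7,807.58
Week 2: $7,807.58 +$226.41 interest = $8,033.99; pay $730.36 → $7,303.63
Week 3: $7,303.63 +$211.80 interest = $7,515.43; pay $751.54 → $6,763.89
Week 4: $6,763.89 +$196.15 interest = $6,960.04; pay $773.33 → $6,186.71
Week 5: $6,186.71 +$179.41 interest = $6,366.12; pay $795.76 → $5,570.36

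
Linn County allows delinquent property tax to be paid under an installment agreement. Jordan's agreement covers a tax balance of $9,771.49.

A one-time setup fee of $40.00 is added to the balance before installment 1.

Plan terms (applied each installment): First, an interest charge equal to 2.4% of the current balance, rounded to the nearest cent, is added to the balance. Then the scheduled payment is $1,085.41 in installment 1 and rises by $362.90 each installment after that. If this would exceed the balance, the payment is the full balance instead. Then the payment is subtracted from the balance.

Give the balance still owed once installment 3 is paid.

Installment 1: opening $9,811.49; interest $235.48 → $10,046.97; payment $1,085.41; balance $8,961.56
Installment 2: opening $8,961.56; interest $215.08 → $9,176.64; payment $1,448.31; balance $7,728.33
Installment 3: opening $7,728.33; interest $185.48 → $7,913.81; payment $1,811.21; balance $6,102.60

$6,102.60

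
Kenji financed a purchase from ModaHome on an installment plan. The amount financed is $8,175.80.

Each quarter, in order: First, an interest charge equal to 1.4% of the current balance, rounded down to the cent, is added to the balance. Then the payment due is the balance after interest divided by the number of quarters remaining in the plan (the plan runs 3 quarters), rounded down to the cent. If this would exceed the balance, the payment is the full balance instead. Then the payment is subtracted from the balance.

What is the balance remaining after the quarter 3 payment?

$0.00

Quarter 1: opening $8,175.80; interest $114.46 → $8,290.26; payment $2,763.42; balance $5,526.84
Quarter 2: opening $5,526.84; interest $77.37 → $5,604.21; payment $2,802.10; balance $2,802.11
Quarter 3: opening $2,802.11; interest $39.22 → $2,841.33; payment $2,841.33; balance $0.00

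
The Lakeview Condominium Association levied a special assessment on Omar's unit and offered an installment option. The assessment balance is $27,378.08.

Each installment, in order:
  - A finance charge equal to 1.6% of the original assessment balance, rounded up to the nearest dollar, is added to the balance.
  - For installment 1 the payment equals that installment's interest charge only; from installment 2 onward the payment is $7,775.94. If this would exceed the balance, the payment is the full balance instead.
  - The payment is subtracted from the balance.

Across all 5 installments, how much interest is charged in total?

Installment 1: $27,378.08 +$439.00 interest = $27,817.08; pay $439.00 → $27,378.08
Installment 2: $27,378.08 +$439.00 interest = $27,817.08; pay $7,775.94 → $20,041.14
Installment 3: $20,041.14 +$439.00 interest = $20,480.14; pay $7,775.94 → $12,704.20
Installment 4: $12,704.20 +$439.00 interest = $13,143.20; pay $7,775.94 → $5,367.26
Installment 5: $5,367.26 +$439.00 interest = $5,806.26; pay $5,806.26 → $0.00
Total interest: $439.00 + $439.00 + $439.00 + $439.00 + $439.00 = $2,195.00

$2,195.00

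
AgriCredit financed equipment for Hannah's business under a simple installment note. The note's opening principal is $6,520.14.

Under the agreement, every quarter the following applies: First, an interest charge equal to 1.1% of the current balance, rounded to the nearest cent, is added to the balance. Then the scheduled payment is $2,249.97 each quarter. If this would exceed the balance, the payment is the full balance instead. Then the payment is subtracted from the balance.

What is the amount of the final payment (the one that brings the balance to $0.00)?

$2,163.22

Quarter 1: $6,520.14 +$71.72 interest = $6,591.86; pay $2,249.97 → $4,341.89
Quarter 2: $4,341.89 +$47.76 interest = $4,389.65; pay $2,249.97 → $2,139.68
Quarter 3: $2,139.68 +$23.54 interest = $2,163.22; pay $2,163.22 → $0.00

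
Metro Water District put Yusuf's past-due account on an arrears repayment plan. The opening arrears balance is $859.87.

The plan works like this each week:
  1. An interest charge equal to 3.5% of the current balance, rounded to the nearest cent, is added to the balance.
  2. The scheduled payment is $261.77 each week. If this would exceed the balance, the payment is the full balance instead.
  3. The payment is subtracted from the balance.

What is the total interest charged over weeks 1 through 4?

$70.59

Week 1: opening $859.87; interest $30.10 → $889.97; payment $261.77; balance $628.20
Week 2: opening $628.20; interest $21.99 → $650.19; payment $261.77; balance $388.42
Week 3: opening $388.42; interest $13.59 → $402.01; payment $261.77; balance $140.24
Week 4: opening $140.24; interest $4.91 → $145.15; payment $145.15; balance $0.00
Total interest: $30.10 + $21.99 + $13.59 + $4.91 = $70.59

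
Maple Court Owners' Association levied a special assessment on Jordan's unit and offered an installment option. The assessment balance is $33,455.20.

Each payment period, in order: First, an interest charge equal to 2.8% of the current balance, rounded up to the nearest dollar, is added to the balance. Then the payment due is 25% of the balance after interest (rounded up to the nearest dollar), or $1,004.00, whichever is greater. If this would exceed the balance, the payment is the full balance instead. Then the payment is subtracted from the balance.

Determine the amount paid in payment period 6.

Payment period 1: opening $33,455.20; interest $937.00 → $34,392.20; payment $8,599.00; balance $25,793.20
Payment period 2: opening $25,793.20; interest $723.00 → $26,516.20; payment $6,630.00; balance $19,886.20
Payment period 3: opening $19,886.20; interest $557.00 → $20,443.20; payment $5,111.00; balance $15,332.20
Payment period 4: opening $15,332.20; interest $430.00 → $15,762.20; payment $3,941.00; balance $11,821.20
Payment period 5: opening $11,821.20; interest $331.00 → $12,152.20; payment $3,039.00; balance $9,113.20
Payment period 6: opening $9,113.20; interest $256.00 → $9,369.20; payment $2,343.00; balance $7,026.20

$2,343.00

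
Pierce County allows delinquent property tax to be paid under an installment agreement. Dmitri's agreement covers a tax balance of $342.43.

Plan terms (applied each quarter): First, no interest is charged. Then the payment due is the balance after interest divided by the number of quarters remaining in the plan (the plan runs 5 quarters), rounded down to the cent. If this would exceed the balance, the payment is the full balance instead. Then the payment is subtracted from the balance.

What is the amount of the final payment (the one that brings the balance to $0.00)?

Quarter 1: opening $342.43; payment $68.48; balance $273.95
Quarter 2: opening $273.95; payment $68.48; balance $205.47
Quarter 3: opening $205.47; payment $68.49; balance $136.98
Quarter 4: opening $136.98; payment $68.49; balance $68.49
Quarter 5: opening $68.49; payment $68.49; balance $0.00

$68.49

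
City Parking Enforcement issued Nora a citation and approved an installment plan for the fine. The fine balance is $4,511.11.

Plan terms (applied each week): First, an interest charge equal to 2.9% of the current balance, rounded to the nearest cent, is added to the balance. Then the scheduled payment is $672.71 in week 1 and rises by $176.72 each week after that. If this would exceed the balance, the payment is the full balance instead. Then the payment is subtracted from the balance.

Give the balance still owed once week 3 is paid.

# | Opening | Interest | Payment | End bal
1 | $4,511.11 | $130.82 | $672.71 | $3,969.22
2 | $3,969.22 | $115.11 | $849.43 | $3,234.90
3 | $3,234.90 | $93.81 | $1,026.15 | $2,302.56

$2,302.56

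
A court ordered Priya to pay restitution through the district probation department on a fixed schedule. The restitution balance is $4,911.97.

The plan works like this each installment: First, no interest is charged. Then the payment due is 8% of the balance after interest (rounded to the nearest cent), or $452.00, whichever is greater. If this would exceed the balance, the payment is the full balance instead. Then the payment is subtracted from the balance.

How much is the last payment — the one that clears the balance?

$391.97

Installment 1: opening $4,911.97; payment $452.00; balance $4,459.97
Installment 2: opening $4,459.97; payment $452.00; balance $4,007.97
Installment 3: opening $4,007.97; payment $452.00; balance $3,555.97
Installment 4: opening $3,555.97; payment $452.00; balance $3,103.97
Installment 5: opening $3,103.97; payment $452.00; balance $2,651.97
Installment 6: opening $2,651.97; payment $452.00; balance $2,199.97
Installment 7: opening $2,199.97; payment $452.00; balance $1,747.97
Installment 8: opening $1,747.97; payment $452.00; balance $1,295.97
Installment 9: opening $1,295.97; payment $452.00; balance $843.97
Installment 10: opening $843.97; payment $452.00; balance $391.97
Installment 11: opening $391.97; payment $391.97; balance $0.00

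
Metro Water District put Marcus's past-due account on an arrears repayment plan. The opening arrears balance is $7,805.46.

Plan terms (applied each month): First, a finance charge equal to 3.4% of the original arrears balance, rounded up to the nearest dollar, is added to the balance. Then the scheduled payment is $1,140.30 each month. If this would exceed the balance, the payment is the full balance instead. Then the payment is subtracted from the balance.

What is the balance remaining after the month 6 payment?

$2,559.66

Month 1: $7,805.46 +$266.00 interest = $8,071.46; pay $1,140.30 → $6,931.16
Month 2: $6,931.16 +$266.00 interest = $7,197.16; pay $1,140.30 → $6,056.86
Month 3: $6,056.86 +$266.00 interest = $6,322.86; pay $1,140.30 → $5,182.56
Month 4: $5,182.56 +$266.00 interest = $5,448.56; pay $1,140.30 → $4,308.26
Month 5: $4,308.26 +$266.00 interest = $4,574.26; pay $1,140.30 → $3,433.96
Month 6: $3,433.96 +$266.00 interest = $3,699.96; pay $1,140.30 → $2,559.66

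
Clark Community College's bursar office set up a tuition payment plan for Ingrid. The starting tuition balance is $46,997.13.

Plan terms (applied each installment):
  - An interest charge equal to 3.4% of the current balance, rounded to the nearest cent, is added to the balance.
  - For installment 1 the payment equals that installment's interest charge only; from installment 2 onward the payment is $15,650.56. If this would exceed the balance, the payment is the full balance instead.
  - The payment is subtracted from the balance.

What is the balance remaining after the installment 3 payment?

$18,414.02

# | Opening | Interest | Payment | End bal
1 | $46,997.13 | $1,597.90 | $1,597.90 | $46,997.13
2 | $46,997.13 | $1,597.90 | $15,650.56 | $32,944.47
3 | $32,944.47 | $1,120.11 | $15,650.56 | $18,414.02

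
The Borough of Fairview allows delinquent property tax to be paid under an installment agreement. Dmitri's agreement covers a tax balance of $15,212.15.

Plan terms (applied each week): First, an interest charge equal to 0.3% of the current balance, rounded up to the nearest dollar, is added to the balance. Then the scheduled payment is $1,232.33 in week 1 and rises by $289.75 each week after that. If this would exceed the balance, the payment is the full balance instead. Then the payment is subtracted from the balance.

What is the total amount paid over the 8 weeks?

$15,434.15

Week 1: $15,212.15 +$46.00 interest = $15,258.15; pay $1,232.33 → $14,025.82
Week 2: $14,025.82 +$43.00 interest = $14,068.82; pay $1,522.08 → $12,546.74
Week 3: $12,546.74 +$38.00 interest = $12,584.74; pay $1,811.83 → $10,772.91
Week 4: $10,772.91 +$33.00 interest = $10,805.91; pay $2,101.58 → $8,704.33
Week 5: $8,704.33 +$27.00 interest = $8,731.33; pay $2,391.33 → $6,340.00
Week 6: $6,340.00 +$20.00 interest = $6,360.00; pay $2,681.08 → $3,678.92
Week 7: $3,678.92 +$12.00 interest = $3,690.92; pay $2,970.83 → $720.09
Week 8: $720.09 +$3.00 interest = $723.09; pay $723.09 → $0.00
Total paid: $15,434.15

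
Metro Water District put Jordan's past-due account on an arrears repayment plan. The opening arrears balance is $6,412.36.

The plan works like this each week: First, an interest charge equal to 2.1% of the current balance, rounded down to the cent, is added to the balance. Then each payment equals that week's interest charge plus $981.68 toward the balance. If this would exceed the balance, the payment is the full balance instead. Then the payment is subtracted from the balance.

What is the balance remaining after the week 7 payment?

Week 1: $6,412.36 +$134.65 interest = $6,547.01; pay $1,116.33 → $5,430.68
Week 2: $5,430.68 +$114.04 interest = $5,544.72; pay $1,095.72 → $4,449.00
Week 3: $4,449.00 +$93.42 interest = $4,542.42; pay $1,075.10 → $3,467.32
Week 4: $3,467.32 +$72.81 interest = $3,540.13; pay $1,054.49 → $2,485.64
Week 5: $2,485.64 +$52.19 interest = $2,537.83; pay $1,033.87 → $1,503.96
Week 6: $1,503.96 +$31.58 interest = $1,535.54; pay $1,013.26 → $522.28
Week 7: $522.28 +$10.96 interest = $533.24; pay $533.24 → $0.00

$0.00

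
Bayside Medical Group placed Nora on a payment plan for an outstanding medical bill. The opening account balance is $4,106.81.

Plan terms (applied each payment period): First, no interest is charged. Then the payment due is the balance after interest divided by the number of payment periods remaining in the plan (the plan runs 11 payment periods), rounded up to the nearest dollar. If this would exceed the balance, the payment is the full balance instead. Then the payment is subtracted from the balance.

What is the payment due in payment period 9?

$373.00

Payment period 1: $4,106.81 − $374.00 → $3,732.81
Payment period 2: $3,732.81 − $374.00 → $3,358.81
Payment period 3: $3,358.81 − $374.00 → $2,984.81
Payment period 4: $2,984.81 − $374.00 → $2,610.81
Payment period 5: $2,610.81 − $373.00 → $2,237.81
Payment period 6: $2,237.81 − $373.00 → $1,864.81
Payment period 7: $1,864.81 − $373.00 → $1,491.81
Payment period 8: $1,491.81 − $373.00 → $1,118.81
Payment period 9: $1,118.81 − $373.00 → $745.81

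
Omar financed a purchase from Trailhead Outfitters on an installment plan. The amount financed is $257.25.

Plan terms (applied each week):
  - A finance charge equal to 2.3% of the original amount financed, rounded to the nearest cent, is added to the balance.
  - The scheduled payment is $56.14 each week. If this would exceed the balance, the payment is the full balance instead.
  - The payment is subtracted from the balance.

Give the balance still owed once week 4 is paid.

Week 1: opening $257.25; interest $5.92 → $263.17; payment $56.14; balance $207.03
Week 2: opening $207.03; interest $5.92 → $212.95; payment $56.14; balance $156.81
Week 3: opening $156.81; interest $5.92 → $162.73; payment $56.14; balance $106.59
Week 4: opening $106.59; interest $5.92 → $112.51; payment $56.14; balance $56.37

$56.37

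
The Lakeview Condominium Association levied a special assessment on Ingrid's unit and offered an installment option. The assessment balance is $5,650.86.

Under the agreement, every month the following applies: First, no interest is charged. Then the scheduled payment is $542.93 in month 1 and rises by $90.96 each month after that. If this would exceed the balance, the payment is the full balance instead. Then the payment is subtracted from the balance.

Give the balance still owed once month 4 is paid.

$2,933.38

Month 1: opening $5,650.86; payment $542.93; balance $5,107.93
Month 2: opening $5,107.93; payment $633.89; balance $4,474.04
Month 3: opening $4,474.04; payment $724.85; balance $3,749.19
Month 4: opening $3,749.19; payment $815.81; balance $2,933.38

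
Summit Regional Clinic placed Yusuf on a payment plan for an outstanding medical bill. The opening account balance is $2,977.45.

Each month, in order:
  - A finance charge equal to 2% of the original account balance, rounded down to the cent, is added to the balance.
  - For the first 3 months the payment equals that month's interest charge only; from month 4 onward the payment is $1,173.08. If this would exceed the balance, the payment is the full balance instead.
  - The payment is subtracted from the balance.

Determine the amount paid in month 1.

$59.54

Month 1: opening $2,977.45; interest $59.54 → $3,036.99; payment $59.54; balance $2,977.45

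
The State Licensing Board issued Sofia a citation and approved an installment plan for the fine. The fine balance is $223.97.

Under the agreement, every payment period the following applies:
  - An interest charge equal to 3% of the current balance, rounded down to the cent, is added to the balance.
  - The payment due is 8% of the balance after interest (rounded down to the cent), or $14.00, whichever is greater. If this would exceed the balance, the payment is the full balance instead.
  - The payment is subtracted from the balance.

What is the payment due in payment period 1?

Payment period 1: opening $223.97; interest $6.71 → $230.68; payment $18.45; balance $212.23

$18.45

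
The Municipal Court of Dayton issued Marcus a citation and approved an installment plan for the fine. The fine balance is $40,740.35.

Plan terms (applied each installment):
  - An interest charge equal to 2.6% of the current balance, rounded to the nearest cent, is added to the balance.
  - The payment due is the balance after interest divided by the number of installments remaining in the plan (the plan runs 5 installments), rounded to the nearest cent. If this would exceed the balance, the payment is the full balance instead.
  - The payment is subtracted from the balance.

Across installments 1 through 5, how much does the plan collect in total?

$44,030.43

Installment 1: opening $40,740.35; interest $1,059.25 → $41,799.60; payment $8,359.92; balance $33,439.68
Installment 2: opening $33,439.68; interest $869.43 → $34,309.11; payment $8,577.28; balance $25,731.83
Installment 3: opening $25,731.83; interest $669.03 → $26,400.86; payment $8,800.29; balance $17,600.57
Installment 4: opening $17,600.57; interest $457.61 → $18,058.18; payment $9,029.09; balance $9,029.09
Installment 5: opening $9,029.09; interest $234.76 → $9,263.85; payment $9,263.85; balance $0.00
Total paid: $44,030.43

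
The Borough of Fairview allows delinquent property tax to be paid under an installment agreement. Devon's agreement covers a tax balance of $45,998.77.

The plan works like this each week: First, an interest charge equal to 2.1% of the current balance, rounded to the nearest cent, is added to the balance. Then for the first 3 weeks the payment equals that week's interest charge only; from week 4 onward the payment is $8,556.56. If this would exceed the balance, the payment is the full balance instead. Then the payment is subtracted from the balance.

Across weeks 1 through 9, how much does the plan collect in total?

$52,233.47

# | Opening | Interest | Payment | End bal
1 | $45,998.77 | $965.97 | $965.97 | $45,998.77
2 | $45,998.77 | $965.97 | $965.97 | $45,998.77
3 | $45,998.77 | $965.97 | $965.97 | $45,998.77
4 | $45,998.77 | $965.97 | $8,556.56 | $38,408.18
5 | $38,408.18 | $806.57 | $8,556.56 | $30,658.19
6 | $30,658.19 | $643.82 | $8,556.56 | $22,745.45
7 | $22,745.45 | $477.65 | $8,556.56 | $14,666.54
8 | $14,666.54 | $308.00 | $8,556.56 | $6,417.98
9 | $6,417.98 | $134.78 | $6,552.76 | $0.00
Total paid: $52,233.47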